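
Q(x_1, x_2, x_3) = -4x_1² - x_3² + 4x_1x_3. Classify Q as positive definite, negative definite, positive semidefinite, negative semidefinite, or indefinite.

negative semidefinite

Write A = [[-4, 0, 2], [0, 0, 0], [2, 0, -1]].
Applying the same elementary operations to the rows and columns of A produces a congruent diagonal matrix with entries -4, 0, 0.
So there are 1 negative, 2 zero pivots.
Hence Q is negative semidefinite.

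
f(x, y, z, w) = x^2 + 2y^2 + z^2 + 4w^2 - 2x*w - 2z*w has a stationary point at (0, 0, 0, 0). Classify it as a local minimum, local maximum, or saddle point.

local minimum

The Hessian at the origin is H = [[2, 0, 0, -2], [0, 4, 0, 0], [0, 0, 2, -2], [-2, 0, -2, 8]].
Applying the same elementary operations to the rows and columns of H produces a congruent diagonal matrix with entries 2, 4, 2, 4.
That gives 4 positive pivots.
H is positive definite, so the origin is a strict local minimum.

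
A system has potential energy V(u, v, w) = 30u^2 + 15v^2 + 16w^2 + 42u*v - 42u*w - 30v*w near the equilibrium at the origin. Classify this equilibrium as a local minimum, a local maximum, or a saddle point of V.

The Hessian at the origin is H = [[60, 42, -42], [42, 30, -30], [-42, -30, 32]].
An LDLᵀ factorisation of H has diagonal entries 60, 3/5, 2.
So there are 3 positive pivots.
H is positive definite, so the origin is a strict local minimum.

local minimum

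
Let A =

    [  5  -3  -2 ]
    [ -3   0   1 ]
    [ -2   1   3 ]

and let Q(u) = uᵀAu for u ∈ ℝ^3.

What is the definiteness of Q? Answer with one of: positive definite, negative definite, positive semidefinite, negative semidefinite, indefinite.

An LDLᵀ factorisation of A has diagonal entries 5, -9/5, 20/9.
Counting signs: 2 positive, 1 negative.
Hence Q is indefinite.

indefinite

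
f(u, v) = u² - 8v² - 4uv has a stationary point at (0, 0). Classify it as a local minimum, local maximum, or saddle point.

The Hessian at the origin is H = [[2, -4], [-4, -16]].
det H = 2·-16 − (-4)² = -48 < 0, so H is indefinite.
Therefore the origin is a saddle point.

saddle point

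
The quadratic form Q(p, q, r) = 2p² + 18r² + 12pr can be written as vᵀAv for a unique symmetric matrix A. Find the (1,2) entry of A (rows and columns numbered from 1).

0

The coefficient of p·q in Q is 0. For a symmetric A this equals A[1,2] + A[2,1] = 2·A[1,2].
So A[1,2] = 0/2 = 0.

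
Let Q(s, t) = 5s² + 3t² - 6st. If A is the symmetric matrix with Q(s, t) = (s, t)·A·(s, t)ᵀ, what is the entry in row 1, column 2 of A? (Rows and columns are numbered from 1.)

The coefficient of s·t in Q is -6. For a symmetric A this equals A[1,2] + A[2,1] = 2·A[1,2].
So A[1,2] = -6/2 = -3.

-3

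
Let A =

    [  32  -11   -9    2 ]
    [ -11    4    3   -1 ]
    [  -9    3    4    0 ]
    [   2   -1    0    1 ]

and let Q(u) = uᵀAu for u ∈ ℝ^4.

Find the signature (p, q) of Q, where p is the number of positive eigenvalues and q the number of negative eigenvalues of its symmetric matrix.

(4, 0)

Symmetric row and column elimination reduces A to a congruent diagonal form with pivots 32, 7/32, 10/7, 3/10.
So there are 4 positive pivots.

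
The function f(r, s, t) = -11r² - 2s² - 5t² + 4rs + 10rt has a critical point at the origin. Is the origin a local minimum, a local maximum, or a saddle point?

local maximum

The Hessian at the origin is H = [[-22, 4, 10], [4, -4, 0], [10, 0, -10]].
Applying the same elementary operations to the rows and columns of H produces a congruent diagonal matrix with entries -22, -36/11, -40/9.
That gives 3 negative pivots.
H is negative definite, so the origin is a strict local maximum.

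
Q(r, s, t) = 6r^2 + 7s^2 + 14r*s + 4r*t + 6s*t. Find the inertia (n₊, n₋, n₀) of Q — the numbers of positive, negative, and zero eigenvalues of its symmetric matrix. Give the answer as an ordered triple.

The symmetric matrix is A = [[6, 7, 2], [7, 7, 3], [2, 3, 0]].
Applying the same elementary operations to the rows and columns of A produces a congruent diagonal matrix with entries 6, -7/6, -2/7.
Counting signs: 1 positive, 2 negative.

(1, 2, 0)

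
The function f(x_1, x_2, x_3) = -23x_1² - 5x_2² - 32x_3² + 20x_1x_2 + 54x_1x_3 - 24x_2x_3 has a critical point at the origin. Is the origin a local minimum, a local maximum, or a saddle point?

The Hessian at the origin is H = [[-46, 20, 54], [20, -10, -24], [54, -24, -64]].
Congruent diagonalization of H (simultaneous row and column reduction) yields pivots -46, -30/23, -2/5.
That gives 3 negative pivots.
H is negative definite, so the origin is a strict local maximum.

local maximum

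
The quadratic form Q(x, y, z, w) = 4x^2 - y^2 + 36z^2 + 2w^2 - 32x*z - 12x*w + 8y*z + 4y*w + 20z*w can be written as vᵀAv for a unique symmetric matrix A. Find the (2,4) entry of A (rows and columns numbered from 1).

The coefficient of y·w in Q is 4. For a symmetric A this equals A[2,4] + A[4,2] = 2·A[2,4].
So A[2,4] = 4/2 = 2.

2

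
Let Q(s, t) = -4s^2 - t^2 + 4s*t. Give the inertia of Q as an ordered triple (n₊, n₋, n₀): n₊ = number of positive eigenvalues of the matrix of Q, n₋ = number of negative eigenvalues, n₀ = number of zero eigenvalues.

(0, 1, 1)

The symmetric matrix is A = [[-4, 2], [2, -1]].
Symmetric row and column elimination reduces A to a congruent diagonal form with pivots -4, 0.
So there are 1 negative, 1 zero pivots.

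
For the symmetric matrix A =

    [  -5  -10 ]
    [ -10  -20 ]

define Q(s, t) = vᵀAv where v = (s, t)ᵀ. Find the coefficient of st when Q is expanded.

-20

The coefficient of st is A[1,2] + A[2,1] = 2·(-10) = -20.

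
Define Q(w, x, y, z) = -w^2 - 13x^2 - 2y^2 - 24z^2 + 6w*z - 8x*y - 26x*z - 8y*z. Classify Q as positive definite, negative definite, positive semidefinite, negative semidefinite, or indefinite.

negative definite

The symmetric matrix is A = [[-1, 0, 0, 3], [0, -13, -4, -13], [0, -4, -2, -4], [3, -13, -4, -24]].
Congruent diagonalization of A (simultaneous row and column reduction) yields pivots -1, -13, -10/13, -2.
So there are 4 negative pivots.
Hence Q is negative definite.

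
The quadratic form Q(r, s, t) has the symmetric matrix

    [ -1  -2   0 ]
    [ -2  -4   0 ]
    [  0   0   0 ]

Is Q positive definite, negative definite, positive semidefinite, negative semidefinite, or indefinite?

negative semidefinite

Symmetric row and column elimination reduces A to a congruent diagonal form with pivots -1, 0, 0.
That gives 1 negative, 2 zero pivots.
Hence Q is negative semidefinite.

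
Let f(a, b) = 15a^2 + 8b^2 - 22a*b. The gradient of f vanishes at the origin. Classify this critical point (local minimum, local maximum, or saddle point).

The Hessian at the origin is H = [[30, -22], [-22, 16]].
det H = 30·16 − (-22)² = -4 < 0, so H is indefinite.
Therefore the origin is a saddle point.

saddle point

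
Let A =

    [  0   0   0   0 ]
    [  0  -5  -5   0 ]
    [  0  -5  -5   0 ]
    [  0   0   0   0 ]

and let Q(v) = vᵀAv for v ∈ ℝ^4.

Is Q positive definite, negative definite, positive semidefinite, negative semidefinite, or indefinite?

Applying the same elementary operations to the rows and columns of A produces a congruent diagonal matrix with entries 0, -5, 0, 0.
So there are 1 negative, 3 zero pivots.
Hence Q is negative semidefinite.

negative semidefinite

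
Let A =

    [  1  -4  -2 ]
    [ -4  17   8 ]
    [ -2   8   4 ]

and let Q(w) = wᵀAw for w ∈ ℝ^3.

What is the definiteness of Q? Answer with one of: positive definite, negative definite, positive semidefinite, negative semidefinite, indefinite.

positive semidefinite

Row-reducing A symmetrically gives the diagonal entries 1, 1, 0.
That gives 2 positive, 1 zero pivots.
Hence Q is positive semidefinite.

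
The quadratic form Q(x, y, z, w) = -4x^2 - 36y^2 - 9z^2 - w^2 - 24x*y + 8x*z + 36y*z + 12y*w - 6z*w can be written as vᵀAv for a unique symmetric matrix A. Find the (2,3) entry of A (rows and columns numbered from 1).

The coefficient of y·z in Q is 36. For a symmetric A this equals A[2,3] + A[3,2] = 2·A[2,3].
So A[2,3] = 36/2 = 18.

18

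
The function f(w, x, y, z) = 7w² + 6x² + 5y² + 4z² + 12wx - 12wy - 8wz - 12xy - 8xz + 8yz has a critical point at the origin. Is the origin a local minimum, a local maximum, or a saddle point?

saddle point

The Hessian at the origin is H = [[14, 12, -12, -8], [12, 12, -12, -8], [-12, -12, 10, 8], [-8, -8, 8, 8]].
Congruent diagonalization of H (simultaneous row and column reduction) yields pivots 14, 12/7, -2, 8/3.
That gives 3 positive, 1 negative pivots.
H is indefinite, so the origin is a saddle point.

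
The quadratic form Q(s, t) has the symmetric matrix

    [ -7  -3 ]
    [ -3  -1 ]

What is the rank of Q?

2

Congruent diagonalization of A (simultaneous row and column reduction) yields pivots -7, 2/7.
That gives 1 positive, 1 negative pivots.
The rank is the number of nonzero pivots: 2.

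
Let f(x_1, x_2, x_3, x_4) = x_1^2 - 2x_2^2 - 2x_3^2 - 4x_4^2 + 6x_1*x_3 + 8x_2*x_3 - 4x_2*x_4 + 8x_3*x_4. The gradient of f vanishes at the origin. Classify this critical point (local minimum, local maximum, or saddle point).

The Hessian at the origin is H = [[2, 0, 6, 0], [0, -4, 8, -4], [6, 8, -4, 8], [0, -4, 8, -8]].
An LDLᵀ factorisation of H has diagonal entries 2, -4, -6, -4.
That gives 1 positive, 3 negative pivots.
H is indefinite, so the origin is a saddle point.

saddle point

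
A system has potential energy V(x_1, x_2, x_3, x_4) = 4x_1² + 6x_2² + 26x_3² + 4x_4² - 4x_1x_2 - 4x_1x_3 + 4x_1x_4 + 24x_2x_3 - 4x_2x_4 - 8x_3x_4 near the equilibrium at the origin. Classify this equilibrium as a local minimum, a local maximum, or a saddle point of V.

The Hessian at the origin is H = [[8, -4, -4, 4], [-4, 12, 24, -4], [-4, 24, 52, -8], [4, -4, -8, 8]].
Congruent diagonalization of H (simultaneous row and column reduction) yields pivots 8, 10, 8/5, 4.
So there are 4 positive pivots.
H is positive definite, so the origin is a strict local minimum.

local minimum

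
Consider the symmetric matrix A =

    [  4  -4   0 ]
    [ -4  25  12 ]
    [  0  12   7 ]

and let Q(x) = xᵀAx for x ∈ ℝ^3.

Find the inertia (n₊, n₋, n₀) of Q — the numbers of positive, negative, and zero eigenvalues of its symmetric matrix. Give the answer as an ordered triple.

An LDLᵀ factorisation of A has diagonal entries 4, 21, 1/7.
Counting signs: 3 positive.

(3, 0, 0)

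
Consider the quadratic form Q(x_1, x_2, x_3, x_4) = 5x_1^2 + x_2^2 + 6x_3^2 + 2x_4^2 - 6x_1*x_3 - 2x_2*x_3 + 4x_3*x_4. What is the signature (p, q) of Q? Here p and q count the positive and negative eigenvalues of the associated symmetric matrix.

(4, 0)

Write A = [[5, 0, -3, 0], [0, 1, -1, 0], [-3, -1, 6, 2], [0, 0, 2, 2]].
Row-reducing A symmetrically gives the diagonal entries 5, 1, 16/5, 3/4.
So there are 4 positive pivots.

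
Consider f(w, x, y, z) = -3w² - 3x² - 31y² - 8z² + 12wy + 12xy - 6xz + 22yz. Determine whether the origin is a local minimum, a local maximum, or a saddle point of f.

The Hessian at the origin is H = [[-6, 0, 12, 0], [0, -6, 12, -6], [12, 12, -62, 22], [0, -6, 22, -16]].
Symmetric row and column elimination reduces H to a congruent diagonal form with pivots -6, -6, -14, -20/7.
Counting signs: 4 negative.
H is negative definite, so the origin is a strict local maximum.

local maximum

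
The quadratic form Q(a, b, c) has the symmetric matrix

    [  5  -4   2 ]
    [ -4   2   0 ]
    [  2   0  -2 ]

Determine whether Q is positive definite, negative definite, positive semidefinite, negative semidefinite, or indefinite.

Symmetric row and column elimination reduces A to a congruent diagonal form with pivots 5, -6/5, -2/3.
That gives 1 positive, 2 negative pivots.
Hence Q is indefinite.

indefinite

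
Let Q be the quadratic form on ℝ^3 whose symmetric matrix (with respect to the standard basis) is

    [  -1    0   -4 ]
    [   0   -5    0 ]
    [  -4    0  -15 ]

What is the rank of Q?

Row-reducing A symmetrically gives the diagonal entries -1, -5, 1.
So there are 1 positive, 2 negative pivots.
The rank is the number of nonzero pivots: 3.

3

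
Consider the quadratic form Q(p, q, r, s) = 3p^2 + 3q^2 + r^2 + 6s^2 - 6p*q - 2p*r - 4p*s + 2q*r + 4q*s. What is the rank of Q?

3

The associated matrix is A = [[3, -3, -1, -2], [-3, 3, 1, 2], [-1, 1, 1, 0], [-2, 2, 0, 6]].
Applying the same elementary operations to the rows and columns of A produces a congruent diagonal matrix with entries 3, 0, 2/3, 4.
Counting signs: 3 positive, 1 zero.
The rank is the number of nonzero pivots: 3.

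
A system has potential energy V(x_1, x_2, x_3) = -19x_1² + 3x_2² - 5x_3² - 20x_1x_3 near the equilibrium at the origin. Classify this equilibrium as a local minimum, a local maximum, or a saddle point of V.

saddle point

The Hessian at the origin is H = [[-38, 0, -20], [0, 6, 0], [-20, 0, -10]].
An LDLᵀ factorisation of H has diagonal entries -38, 6, 10/19.
Counting signs: 2 positive, 1 negative.
H is indefinite, so the origin is a saddle point.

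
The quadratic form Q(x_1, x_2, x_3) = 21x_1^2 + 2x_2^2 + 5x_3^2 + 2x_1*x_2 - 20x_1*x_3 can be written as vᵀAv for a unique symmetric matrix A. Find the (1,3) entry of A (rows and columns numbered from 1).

-10

The coefficient of x_1·x_3 in Q is -20. For a symmetric A this equals A[1,3] + A[3,1] = 2·A[1,3].
So A[1,3] = -20/2 = -10.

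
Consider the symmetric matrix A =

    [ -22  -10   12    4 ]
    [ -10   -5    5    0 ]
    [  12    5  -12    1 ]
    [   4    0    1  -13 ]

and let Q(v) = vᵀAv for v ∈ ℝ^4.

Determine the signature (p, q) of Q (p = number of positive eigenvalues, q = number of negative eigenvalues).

(0, 3)

Symmetric row and column elimination reduces A to a congruent diagonal form with pivots -22, -5/11, -5, 0.
So there are 3 negative, 1 zero pivots.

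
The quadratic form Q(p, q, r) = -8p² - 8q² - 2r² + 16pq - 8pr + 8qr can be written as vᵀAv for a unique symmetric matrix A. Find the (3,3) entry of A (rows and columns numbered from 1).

The coefficient of r² in Q is -2, and that is exactly A[3,3].

-2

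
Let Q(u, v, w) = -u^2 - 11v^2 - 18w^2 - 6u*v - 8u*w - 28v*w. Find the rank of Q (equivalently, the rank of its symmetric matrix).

2

Write A = [[-1, -3, -4], [-3, -11, -14], [-4, -14, -18]].
Symmetric row and column elimination reduces A to a congruent diagonal form with pivots -1, -2, 0.
That gives 2 negative, 1 zero pivots.
The rank is the number of nonzero pivots: 2.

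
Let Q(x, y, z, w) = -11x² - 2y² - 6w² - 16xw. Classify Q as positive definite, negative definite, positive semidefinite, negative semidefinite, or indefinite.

The symmetric matrix is A = [[-11, 0, 0, -8], [0, -2, 0, 0], [0, 0, 0, 0], [-8, 0, 0, -6]].
Congruent diagonalization of A (simultaneous row and column reduction) yields pivots -11, -2, 0, -2/11.
That gives 3 negative, 1 zero pivots.
Hence Q is negative semidefinite.

negative semidefinite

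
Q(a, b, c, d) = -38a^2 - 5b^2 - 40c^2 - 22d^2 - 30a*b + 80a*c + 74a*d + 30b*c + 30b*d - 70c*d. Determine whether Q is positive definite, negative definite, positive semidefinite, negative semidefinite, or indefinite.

The associated matrix is A = [[-38, -15, 40, 37], [-15, -5, 15, 15], [40, 15, -40, -35], [37, 15, -35, -22]].
Congruent diagonalization of A (simultaneous row and column reduction) yields pivots -38, 35/38, 10/7, 1.
So there are 3 positive, 1 negative pivots.
Hence Q is indefinite.

indefinite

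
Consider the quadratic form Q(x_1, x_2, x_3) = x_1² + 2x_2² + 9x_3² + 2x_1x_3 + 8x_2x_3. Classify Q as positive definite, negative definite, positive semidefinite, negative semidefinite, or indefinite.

The associated matrix is A = [[1, 0, 1], [0, 2, 4], [1, 4, 9]].
Applying the same elementary operations to the rows and columns of A produces a congruent diagonal matrix with entries 1, 2, 0.
Counting signs: 2 positive, 1 zero.
Hence Q is positive semidefinite.

positive semidefinite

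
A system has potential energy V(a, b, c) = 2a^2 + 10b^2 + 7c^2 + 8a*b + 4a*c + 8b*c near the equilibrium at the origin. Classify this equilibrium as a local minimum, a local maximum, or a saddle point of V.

local minimum

The Hessian at the origin is H = [[4, 8, 4], [8, 20, 8], [4, 8, 14]].
Symmetric row and column elimination reduces H to a congruent diagonal form with pivots 4, 4, 10.
So there are 3 positive pivots.
H is positive definite, so the origin is a strict local minimum.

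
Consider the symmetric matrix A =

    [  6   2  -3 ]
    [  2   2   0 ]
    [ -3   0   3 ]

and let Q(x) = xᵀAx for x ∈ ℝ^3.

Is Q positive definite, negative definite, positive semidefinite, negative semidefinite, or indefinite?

Leading principal minors: Δ_1 = 6, Δ_2 = 8, Δ_3 = 6.
All leading principal minors are positive, so by Sylvester's criterion Q is positive definite.

positive definite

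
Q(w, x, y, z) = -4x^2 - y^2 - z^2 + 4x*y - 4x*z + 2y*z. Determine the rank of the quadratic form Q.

The symmetric matrix is A = [[0, 0, 0, 0], [0, -4, 2, -2], [0, 2, -1, 1], [0, -2, 1, -1]].
Congruent diagonalization of A (simultaneous row and column reduction) yields pivots 0, -4, 0, 0.
So there are 1 negative, 3 zero pivots.
The rank is the number of nonzero pivots: 1.

1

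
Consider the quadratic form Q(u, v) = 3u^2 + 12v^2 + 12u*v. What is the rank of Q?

1

The symmetric matrix is A = [[3, 6], [6, 12]].
Symmetric row and column elimination reduces A to a congruent diagonal form with pivots 3, 0.
So there are 1 positive, 1 zero pivots.
The rank is the number of nonzero pivots: 1.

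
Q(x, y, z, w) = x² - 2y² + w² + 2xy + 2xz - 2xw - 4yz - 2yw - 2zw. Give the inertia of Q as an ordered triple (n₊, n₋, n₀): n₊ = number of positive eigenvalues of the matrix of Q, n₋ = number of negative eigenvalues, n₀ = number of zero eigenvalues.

(2, 1, 1)

Write A = [[1, 1, 1, -1], [1, -2, -2, -1], [1, -2, 0, -1], [-1, -1, -1, 1]].
Applying the same elementary operations to the rows and columns of A produces a congruent diagonal matrix with entries 1, -3, 2, 0.
Counting signs: 2 positive, 1 negative, 1 zero.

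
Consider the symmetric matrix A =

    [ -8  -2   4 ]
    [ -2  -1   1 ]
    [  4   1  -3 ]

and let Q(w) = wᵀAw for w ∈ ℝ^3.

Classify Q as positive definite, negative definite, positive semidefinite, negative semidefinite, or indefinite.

Leading principal minors: Δ_1 = -8, Δ_2 = 4, Δ_3 = -4.
The signs alternate starting with Δ_1 < 0, so by Sylvester's criterion Q is negative definite.

negative definite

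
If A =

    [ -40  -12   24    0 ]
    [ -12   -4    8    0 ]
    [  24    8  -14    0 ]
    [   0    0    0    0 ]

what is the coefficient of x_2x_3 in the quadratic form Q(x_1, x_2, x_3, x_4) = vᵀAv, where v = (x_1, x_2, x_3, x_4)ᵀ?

16

The coefficient of x_2x_3 is A[2,3] + A[3,2] = 2·8 = 16.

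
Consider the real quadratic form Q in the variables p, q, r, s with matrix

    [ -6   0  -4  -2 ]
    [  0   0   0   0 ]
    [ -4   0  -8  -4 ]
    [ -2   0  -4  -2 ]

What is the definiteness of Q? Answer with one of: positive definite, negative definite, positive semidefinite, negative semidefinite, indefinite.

negative semidefinite

Applying the same elementary operations to the rows and columns of A produces a congruent diagonal matrix with entries -6, 0, -16/3, 0.
That gives 2 negative, 2 zero pivots.
Hence Q is negative semidefinite.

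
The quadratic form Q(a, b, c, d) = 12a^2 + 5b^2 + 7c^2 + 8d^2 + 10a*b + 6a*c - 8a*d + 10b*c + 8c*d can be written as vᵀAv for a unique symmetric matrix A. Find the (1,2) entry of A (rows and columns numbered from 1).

5

The coefficient of a·b in Q is 10. For a symmetric A this equals A[1,2] + A[2,1] = 2·A[1,2].
So A[1,2] = 10/2 = 5.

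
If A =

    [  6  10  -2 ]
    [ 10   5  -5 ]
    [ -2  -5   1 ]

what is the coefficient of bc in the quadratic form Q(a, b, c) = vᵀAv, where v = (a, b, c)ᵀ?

The coefficient of bc is A[2,3] + A[3,2] = 2·(-5) = -10.

-10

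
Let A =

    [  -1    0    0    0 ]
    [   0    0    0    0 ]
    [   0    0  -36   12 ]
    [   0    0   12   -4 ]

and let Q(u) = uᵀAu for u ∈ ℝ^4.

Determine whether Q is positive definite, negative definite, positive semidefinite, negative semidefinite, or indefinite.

negative semidefinite

Applying the same elementary operations to the rows and columns of A produces a congruent diagonal matrix with entries -1, 0, -36, 0.
So there are 2 negative, 2 zero pivots.
Hence Q is negative semidefinite.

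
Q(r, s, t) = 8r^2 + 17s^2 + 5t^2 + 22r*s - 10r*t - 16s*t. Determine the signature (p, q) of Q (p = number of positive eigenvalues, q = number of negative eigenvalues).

The associated matrix is A = [[8, 11, -5], [11, 17, -8], [-5, -8, 5]].
Row-reducing A symmetrically gives the diagonal entries 8, 15/8, 6/5.
Counting signs: 3 positive.

(3, 0)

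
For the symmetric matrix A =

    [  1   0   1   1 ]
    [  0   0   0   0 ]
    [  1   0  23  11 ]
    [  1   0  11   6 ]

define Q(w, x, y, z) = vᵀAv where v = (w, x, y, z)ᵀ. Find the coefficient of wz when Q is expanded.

The coefficient of wz is A[1,4] + A[4,1] = 2·1 = 2.

2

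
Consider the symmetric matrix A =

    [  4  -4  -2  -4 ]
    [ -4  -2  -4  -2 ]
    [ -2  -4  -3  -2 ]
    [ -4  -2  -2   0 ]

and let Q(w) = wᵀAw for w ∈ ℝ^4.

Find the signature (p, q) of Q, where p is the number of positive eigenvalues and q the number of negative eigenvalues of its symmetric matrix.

Applying the same elementary operations to the rows and columns of A produces a congruent diagonal matrix with entries 4, -6, 2, 0.
Counting signs: 2 positive, 1 negative, 1 zero.

(2, 1)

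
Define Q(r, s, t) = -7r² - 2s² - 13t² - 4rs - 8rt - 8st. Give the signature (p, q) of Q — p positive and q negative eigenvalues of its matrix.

(0, 3)

Write A = [[-7, -2, -4], [-2, -2, -4], [-4, -4, -13]].
Congruent diagonalization of A (simultaneous row and column reduction) yields pivots -7, -10/7, -5.
So there are 3 negative pivots.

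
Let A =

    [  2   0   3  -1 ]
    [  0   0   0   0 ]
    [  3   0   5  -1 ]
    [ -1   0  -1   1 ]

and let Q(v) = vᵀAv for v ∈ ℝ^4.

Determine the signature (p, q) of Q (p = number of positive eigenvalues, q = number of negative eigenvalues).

Row-reducing A symmetrically gives the diagonal entries 2, 0, 1/2, 0.
Counting signs: 2 positive, 2 zero.

(2, 0)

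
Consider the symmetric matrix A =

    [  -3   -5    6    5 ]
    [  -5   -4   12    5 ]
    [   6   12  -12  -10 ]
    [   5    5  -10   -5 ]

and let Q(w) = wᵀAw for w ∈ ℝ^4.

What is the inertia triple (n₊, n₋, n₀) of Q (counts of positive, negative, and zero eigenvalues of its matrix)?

Congruent diagonalization of A (simultaneous row and column reduction) yields pivots -3, 13/3, -12/13, 10/3.
That gives 2 positive, 2 negative pivots.

(2, 2, 0)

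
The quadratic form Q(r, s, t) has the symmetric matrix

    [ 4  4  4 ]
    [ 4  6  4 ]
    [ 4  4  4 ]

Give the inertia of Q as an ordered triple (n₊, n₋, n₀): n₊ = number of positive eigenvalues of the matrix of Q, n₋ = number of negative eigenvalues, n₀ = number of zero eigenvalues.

(2, 0, 1)

Row-reducing A symmetrically gives the diagonal entries 4, 2, 0.
That gives 2 positive, 1 zero pivots.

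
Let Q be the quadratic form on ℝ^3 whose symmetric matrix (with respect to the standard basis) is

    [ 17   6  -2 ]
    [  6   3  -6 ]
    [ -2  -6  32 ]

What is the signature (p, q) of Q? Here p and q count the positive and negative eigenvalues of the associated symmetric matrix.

(2, 0)

Applying the same elementary operations to the rows and columns of A produces a congruent diagonal matrix with entries 17, 15/17, 0.
Counting signs: 2 positive, 1 zero.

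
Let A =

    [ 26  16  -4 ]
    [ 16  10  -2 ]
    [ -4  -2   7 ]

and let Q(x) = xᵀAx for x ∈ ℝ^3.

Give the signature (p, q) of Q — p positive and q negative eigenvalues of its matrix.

(3, 0)

Symmetric row and column elimination reduces A to a congruent diagonal form with pivots 26, 2/13, 5.
That gives 3 positive pivots.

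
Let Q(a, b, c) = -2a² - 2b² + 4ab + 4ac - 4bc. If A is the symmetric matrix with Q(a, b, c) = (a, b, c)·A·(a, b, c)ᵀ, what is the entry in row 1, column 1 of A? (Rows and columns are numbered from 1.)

The coefficient of a² in Q is -2, and that is exactly A[1,1].

-2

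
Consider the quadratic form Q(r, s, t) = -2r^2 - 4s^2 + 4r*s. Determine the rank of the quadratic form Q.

2

The symmetric matrix is A = [[-2, 2, 0], [2, -4, 0], [0, 0, 0]].
Congruent diagonalization of A (simultaneous row and column reduction) yields pivots -2, -2, 0.
So there are 2 negative, 1 zero pivots.
The rank is the number of nonzero pivots: 2.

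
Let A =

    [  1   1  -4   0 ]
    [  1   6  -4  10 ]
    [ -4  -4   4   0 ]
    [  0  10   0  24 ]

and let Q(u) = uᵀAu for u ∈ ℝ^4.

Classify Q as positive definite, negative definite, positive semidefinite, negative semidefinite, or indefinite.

indefinite

Row-reducing A symmetrically gives the diagonal entries 1, 5, -12, 4.
So there are 3 positive, 1 negative pivots.
Hence Q is indefinite.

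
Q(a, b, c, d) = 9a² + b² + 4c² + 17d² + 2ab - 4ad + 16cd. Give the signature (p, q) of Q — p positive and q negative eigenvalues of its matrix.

The associated matrix is A = [[9, 1, 0, -2], [1, 1, 0, 0], [0, 0, 4, 8], [-2, 0, 8, 17]].
An LDLᵀ factorisation of A has diagonal entries 9, 8/9, 4, 1/2.
Counting signs: 4 positive.

(4, 0)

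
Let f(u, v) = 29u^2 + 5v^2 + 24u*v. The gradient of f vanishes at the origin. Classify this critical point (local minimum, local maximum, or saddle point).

The Hessian at the origin is H = [[58, 24], [24, 10]].
det H = 58·10 − (24)² = 4 > 0 and H[1,1] = 58 > 0, so H is positive definite.
Therefore the origin is a local minimum.

local minimum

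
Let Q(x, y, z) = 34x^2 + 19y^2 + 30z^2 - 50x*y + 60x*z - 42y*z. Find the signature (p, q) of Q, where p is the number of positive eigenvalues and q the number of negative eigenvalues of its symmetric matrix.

(3, 0)

Write A = [[34, -25, 30], [-25, 19, -21], [30, -21, 30]].
An LDLᵀ factorisation of A has diagonal entries 34, 21/34, 12/7.
So there are 3 positive pivots.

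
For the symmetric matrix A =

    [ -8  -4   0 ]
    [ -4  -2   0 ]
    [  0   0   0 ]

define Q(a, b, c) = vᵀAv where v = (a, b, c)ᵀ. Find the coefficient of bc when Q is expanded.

0

The coefficient of bc is A[2,3] + A[3,2] = 2·0 = 0.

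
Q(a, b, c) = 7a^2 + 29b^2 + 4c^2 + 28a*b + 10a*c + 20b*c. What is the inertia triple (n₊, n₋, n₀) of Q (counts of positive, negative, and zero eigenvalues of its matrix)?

The symmetric matrix is A = [[7, 14, 5], [14, 29, 10], [5, 10, 4]].
An LDLᵀ factorisation of A has diagonal entries 7, 1, 3/7.
Counting signs: 3 positive.

(3, 0, 0)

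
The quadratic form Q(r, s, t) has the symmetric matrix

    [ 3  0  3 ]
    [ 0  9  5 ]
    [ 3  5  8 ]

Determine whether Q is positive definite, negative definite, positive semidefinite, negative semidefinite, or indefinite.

positive definite

Leading principal minors: Δ_1 = 3, Δ_2 = 27, Δ_3 = 60.
All leading principal minors are positive, so by Sylvester's criterion Q is positive definite.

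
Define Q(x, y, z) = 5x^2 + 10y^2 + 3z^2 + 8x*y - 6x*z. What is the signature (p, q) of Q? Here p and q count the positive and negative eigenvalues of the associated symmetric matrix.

(3, 0)

The associated matrix is A = [[5, 4, -3], [4, 10, 0], [-3, 0, 3]].
Symmetric row and column elimination reduces A to a congruent diagonal form with pivots 5, 34/5, 6/17.
Counting signs: 3 positive.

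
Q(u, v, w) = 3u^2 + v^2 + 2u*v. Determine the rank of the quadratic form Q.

The symmetric matrix is A = [[3, 1, 0], [1, 1, 0], [0, 0, 0]].
Row-reducing A symmetrically gives the diagonal entries 3, 2/3, 0.
Counting signs: 2 positive, 1 zero.
The rank is the number of nonzero pivots: 2.

2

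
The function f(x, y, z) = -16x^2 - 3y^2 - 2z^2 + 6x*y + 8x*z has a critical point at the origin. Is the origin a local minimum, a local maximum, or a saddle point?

The Hessian at the origin is H = [[-32, 6, 8], [6, -6, 0], [8, 0, -4]].
Row-reducing H symmetrically gives the diagonal entries -32, -39/8, -20/13.
Counting signs: 3 negative.
H is negative definite, so the origin is a strict local maximum.

local maximum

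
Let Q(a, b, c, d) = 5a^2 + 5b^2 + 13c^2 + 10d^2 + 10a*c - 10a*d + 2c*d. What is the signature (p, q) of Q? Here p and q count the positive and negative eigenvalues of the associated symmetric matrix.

(4, 0)

The associated matrix is A = [[5, 0, 5, -5], [0, 5, 0, 0], [5, 0, 13, 1], [-5, 0, 1, 10]].
Applying the same elementary operations to the rows and columns of A produces a congruent diagonal matrix with entries 5, 5, 8, 1/2.
That gives 4 positive pivots.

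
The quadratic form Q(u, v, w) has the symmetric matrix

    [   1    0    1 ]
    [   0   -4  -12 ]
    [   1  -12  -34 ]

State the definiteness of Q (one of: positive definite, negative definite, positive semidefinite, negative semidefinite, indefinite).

Row-reducing A symmetrically gives the diagonal entries 1, -4, 1.
Counting signs: 2 positive, 1 negative.
Hence Q is indefinite.

indefinite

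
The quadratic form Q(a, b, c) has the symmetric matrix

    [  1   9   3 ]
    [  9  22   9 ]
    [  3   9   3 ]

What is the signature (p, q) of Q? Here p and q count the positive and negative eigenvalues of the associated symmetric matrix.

Applying the same elementary operations to the rows and columns of A produces a congruent diagonal matrix with entries 1, -59, -30/59.
Counting signs: 1 positive, 2 negative.

(1, 2)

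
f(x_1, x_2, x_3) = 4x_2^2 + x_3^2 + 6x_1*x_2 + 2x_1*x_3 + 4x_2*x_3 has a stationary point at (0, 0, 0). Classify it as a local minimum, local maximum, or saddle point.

saddle point

The Hessian at the origin is H = [[0, 6, 2], [6, 8, 4], [2, 4, 2]].
H is indefinite, so the origin is a saddle point.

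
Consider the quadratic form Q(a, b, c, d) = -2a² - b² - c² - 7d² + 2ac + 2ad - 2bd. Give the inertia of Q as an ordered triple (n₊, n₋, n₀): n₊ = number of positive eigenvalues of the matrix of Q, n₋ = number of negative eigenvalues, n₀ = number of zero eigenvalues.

(0, 4, 0)

The associated matrix is A = [[-2, 0, 1, 1], [0, -1, 0, -1], [1, 0, -1, 0], [1, -1, 0, -7]].
Congruent diagonalization of A (simultaneous row and column reduction) yields pivots -2, -1, -1/2, -5.
That gives 4 negative pivots.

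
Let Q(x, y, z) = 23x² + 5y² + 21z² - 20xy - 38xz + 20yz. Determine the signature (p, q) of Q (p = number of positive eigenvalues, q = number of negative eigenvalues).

(3, 0)

The symmetric matrix is A = [[23, -10, -19], [-10, 5, 10], [-19, 10, 21]].
An LDLᵀ factorisation of A has diagonal entries 23, 15/23, 2/3.
Counting signs: 3 positive.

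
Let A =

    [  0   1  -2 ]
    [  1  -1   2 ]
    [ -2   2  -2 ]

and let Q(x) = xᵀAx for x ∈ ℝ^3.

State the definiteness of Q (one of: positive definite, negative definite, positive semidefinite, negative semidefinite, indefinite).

A is congruent to a diagonal matrix with 2 positive, 1 negative and 0 zero entries, so Q is indefinite.

indefinite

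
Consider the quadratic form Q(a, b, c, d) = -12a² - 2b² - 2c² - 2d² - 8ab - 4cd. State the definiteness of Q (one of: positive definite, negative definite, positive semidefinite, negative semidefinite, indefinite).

negative semidefinite

The associated matrix is A = [[-12, -4, 0, 0], [-4, -2, 0, 0], [0, 0, -2, -2], [0, 0, -2, -2]].
Row-reducing A symmetrically gives the diagonal entries -12, -2/3, -2, 0.
Counting signs: 3 negative, 1 zero.
Hence Q is negative semidefinite.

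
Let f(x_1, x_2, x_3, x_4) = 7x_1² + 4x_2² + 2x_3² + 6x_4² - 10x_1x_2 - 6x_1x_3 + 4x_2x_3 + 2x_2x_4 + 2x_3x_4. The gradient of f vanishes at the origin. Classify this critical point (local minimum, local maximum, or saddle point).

local minimum

The Hessian at the origin is H = [[14, -10, -6, 0], [-10, 8, 4, 2], [-6, 4, 4, 2], [0, 2, 2, 12]].
Row-reducing H symmetrically gives the diagonal entries 14, 6/7, 4/3, 2.
That gives 4 positive pivots.
H is positive definite, so the origin is a strict local minimum.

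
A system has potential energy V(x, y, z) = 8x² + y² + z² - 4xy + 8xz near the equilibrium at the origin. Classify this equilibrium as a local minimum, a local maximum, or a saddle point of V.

saddle point

The Hessian at the origin is H = [[16, -4, 8], [-4, 2, 0], [8, 0, 2]].
Symmetric row and column elimination reduces H to a congruent diagonal form with pivots 16, 1, -6.
That gives 2 positive, 1 negative pivots.
H is indefinite, so the origin is a saddle point.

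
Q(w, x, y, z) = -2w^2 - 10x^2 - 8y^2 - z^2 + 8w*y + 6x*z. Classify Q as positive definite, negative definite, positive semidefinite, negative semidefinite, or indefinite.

negative semidefinite

Write A = [[-2, 0, 4, 0], [0, -10, 0, 3], [4, 0, -8, 0], [0, 3, 0, -1]].
Applying the same elementary operations to the rows and columns of A produces a congruent diagonal matrix with entries -2, -10, 0, -1/10.
That gives 3 negative, 1 zero pivots.
Hence Q is negative semidefinite.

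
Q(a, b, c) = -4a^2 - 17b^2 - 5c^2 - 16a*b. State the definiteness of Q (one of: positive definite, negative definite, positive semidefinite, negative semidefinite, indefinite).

The symmetric matrix of Q is A = [[-4, -8, 0], [-8, -17, 0], [0, 0, -5]].
Leading principal minors: Δ_1 = -4, Δ_2 = 4, Δ_3 = -20.
The signs alternate starting with Δ_1 < 0, so by Sylvester's criterion Q is negative definite.

negative definite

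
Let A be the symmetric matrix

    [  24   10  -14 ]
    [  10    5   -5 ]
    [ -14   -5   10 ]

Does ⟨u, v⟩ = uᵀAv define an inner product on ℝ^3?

yes

Leading principal minors: Δ_1 = 24, Δ_2 = 20, Δ_3 = 20.
All leading principal minors are positive, so by Sylvester's criterion Q is positive definite.
⟨·,·⟩ is an inner product exactly when A is positive definite.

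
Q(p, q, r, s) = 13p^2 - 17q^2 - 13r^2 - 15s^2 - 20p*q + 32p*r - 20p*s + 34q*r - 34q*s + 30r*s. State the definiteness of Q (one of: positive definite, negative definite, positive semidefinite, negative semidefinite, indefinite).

indefinite

The symmetric matrix is A = [[13, -10, 16, -10], [-10, -17, 17, -17], [16, 17, -13, 15], [-10, -17, 15, -15]].
Applying the same elementary operations to the rows and columns of A produces a congruent diagonal matrix with entries 13, -321/13, 224/107, 5/56.
That gives 3 positive, 1 negative pivots.
Hence Q is indefinite.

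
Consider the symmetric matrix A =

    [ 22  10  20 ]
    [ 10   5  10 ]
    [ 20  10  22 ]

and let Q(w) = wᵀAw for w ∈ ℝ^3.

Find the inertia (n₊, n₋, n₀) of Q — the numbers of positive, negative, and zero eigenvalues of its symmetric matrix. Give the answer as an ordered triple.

(3, 0, 0)

Applying the same elementary operations to the rows and columns of A produces a congruent diagonal matrix with entries 22, 5/11, 2.
That gives 3 positive pivots.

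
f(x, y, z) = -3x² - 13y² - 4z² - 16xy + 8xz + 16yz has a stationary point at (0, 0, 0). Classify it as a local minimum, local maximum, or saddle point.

The Hessian at the origin is H = [[-6, -16, 8], [-16, -26, 16], [8, 16, -8]].
Row-reducing H symmetrically gives the diagonal entries -6, 50/3, 24/25.
Counting signs: 2 positive, 1 negative.
H is indefinite, so the origin is a saddle point.

saddle point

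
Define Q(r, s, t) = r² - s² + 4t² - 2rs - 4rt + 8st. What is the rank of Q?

3

The associated matrix is A = [[1, -1, -2], [-1, -1, 4], [-2, 4, 4]].
Congruent diagonalization of A (simultaneous row and column reduction) yields pivots 1, -2, 2.
That gives 2 positive, 1 negative pivots.
The rank is the number of nonzero pivots: 3.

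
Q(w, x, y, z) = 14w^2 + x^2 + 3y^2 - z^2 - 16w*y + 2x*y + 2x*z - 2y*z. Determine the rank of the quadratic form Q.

4

The associated matrix is A = [[14, 0, -8, 0], [0, 1, 1, 1], [-8, 1, 3, -1], [0, 1, -1, -1]].
Symmetric row and column elimination reduces A to a congruent diagonal form with pivots 14, 1, -18/7, -4/9.
That gives 2 positive, 2 negative pivots.
The rank is the number of nonzero pivots: 4.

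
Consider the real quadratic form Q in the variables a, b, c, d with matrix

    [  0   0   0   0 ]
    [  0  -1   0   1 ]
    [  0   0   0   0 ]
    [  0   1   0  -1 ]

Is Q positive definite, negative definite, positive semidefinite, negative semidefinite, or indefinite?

negative semidefinite

Row-reducing A symmetrically gives the diagonal entries 0, -1, 0, 0.
Counting signs: 1 negative, 3 zero.
Hence Q is negative semidefinite.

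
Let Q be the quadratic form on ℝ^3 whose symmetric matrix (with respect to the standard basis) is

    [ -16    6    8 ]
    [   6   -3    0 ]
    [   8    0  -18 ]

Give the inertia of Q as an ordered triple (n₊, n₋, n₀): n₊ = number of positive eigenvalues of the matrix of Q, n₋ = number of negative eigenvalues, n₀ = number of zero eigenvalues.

(0, 3, 0)

An LDLᵀ factorisation of A has diagonal entries -16, -3/4, -2.
Counting signs: 3 negative.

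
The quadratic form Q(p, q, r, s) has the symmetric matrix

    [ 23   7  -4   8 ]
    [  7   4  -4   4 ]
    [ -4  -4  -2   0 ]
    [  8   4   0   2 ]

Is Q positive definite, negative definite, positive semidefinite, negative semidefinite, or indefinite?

Symmetric row and column elimination reduces A to a congruent diagonal form with pivots 23, 43/23, -294/43, -10/147.
That gives 2 positive, 2 negative pivots.
Hence Q is indefinite.

indefinite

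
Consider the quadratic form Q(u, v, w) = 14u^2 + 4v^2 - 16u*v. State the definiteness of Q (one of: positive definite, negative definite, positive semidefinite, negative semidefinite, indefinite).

indefinite

The associated matrix is A = [[14, -8, 0], [-8, 4, 0], [0, 0, 0]].
Row-reducing A symmetrically gives the diagonal entries 14, -4/7, 0.
Counting signs: 1 positive, 1 negative, 1 zero.
Hence Q is indefinite.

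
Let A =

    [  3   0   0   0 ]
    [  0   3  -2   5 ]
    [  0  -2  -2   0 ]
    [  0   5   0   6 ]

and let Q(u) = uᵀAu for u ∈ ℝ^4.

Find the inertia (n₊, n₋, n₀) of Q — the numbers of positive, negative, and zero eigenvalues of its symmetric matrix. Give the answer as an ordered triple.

Symmetric row and column elimination reduces A to a congruent diagonal form with pivots 3, 3, -10/3, 1.
Counting signs: 3 positive, 1 negative.

(3, 1, 0)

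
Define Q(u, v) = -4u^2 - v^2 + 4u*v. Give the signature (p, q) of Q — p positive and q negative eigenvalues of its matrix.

(0, 1)

Write A = [[-4, 2], [2, -1]].
Row-reducing A symmetrically gives the diagonal entries -4, 0.
That gives 1 negative, 1 zero pivots.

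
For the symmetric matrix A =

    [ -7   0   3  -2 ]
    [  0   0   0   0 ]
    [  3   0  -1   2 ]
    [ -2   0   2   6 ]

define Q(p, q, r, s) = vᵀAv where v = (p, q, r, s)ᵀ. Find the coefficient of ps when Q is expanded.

-4

The coefficient of ps is A[1,4] + A[4,1] = 2·(-2) = -4.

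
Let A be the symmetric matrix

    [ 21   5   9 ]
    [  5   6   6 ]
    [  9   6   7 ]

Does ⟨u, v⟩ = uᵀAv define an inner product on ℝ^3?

yes

Leading principal minors: Δ_1 = 21, Δ_2 = 101, Δ_3 = 5.
All leading principal minors are positive, so by Sylvester's criterion Q is positive definite.
⟨·,·⟩ is an inner product exactly when A is positive definite.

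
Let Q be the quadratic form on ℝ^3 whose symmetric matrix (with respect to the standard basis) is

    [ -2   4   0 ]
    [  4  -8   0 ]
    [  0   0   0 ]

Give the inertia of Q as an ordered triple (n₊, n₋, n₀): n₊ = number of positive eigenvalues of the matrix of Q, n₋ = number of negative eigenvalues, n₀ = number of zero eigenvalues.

Applying the same elementary operations to the rows and columns of A produces a congruent diagonal matrix with entries -2, 0, 0.
So there are 1 negative, 2 zero pivots.

(0, 1, 2)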